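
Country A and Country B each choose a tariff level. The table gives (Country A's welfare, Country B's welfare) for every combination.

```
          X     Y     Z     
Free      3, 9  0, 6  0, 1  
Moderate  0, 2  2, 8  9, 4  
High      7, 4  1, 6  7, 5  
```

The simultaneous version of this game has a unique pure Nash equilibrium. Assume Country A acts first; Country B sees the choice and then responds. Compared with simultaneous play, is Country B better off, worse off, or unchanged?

better off

Country B best-responds to each possible Country A move:
- Free → Country B plays X (best of 9, 6, 1); Country A gets 3.
- Moderate → Country B plays Y (best of 2, 8, 4); Country A gets 2.
- High → Country B plays Y (best of 4, 6, 5); Country A gets 1.
Country A's induced payoffs are 3, 2, 1, so Country A commits to Free. Subgame-perfect outcome: (Free, X) with payoffs (3, 9).
Now find the simultaneous Nash equilibrium.
Country A's best replies: X→High; Y→Moderate; Z→Moderate.
Country B's best replies: Free→X; Moderate→Y; High→Y.
The unique mutual best reply is (Moderate, Y), giving (2, 8).
Country B earns 9 sequentially versus 8 at the Nash outcome: better off.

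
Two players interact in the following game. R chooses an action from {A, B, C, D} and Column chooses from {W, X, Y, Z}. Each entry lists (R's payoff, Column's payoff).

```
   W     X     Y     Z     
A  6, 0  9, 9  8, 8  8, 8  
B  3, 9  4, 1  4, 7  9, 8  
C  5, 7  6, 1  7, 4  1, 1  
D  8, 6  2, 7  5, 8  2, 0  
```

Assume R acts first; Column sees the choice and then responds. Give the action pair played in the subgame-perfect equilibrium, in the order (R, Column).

Column best-responds to each possible R move:
- A: BR = X, leader payoff 9.
- B: BR = W, leader payoff 3.
- C: BR = W, leader payoff 5.
- D: BR = Y, leader payoff 5.
R's induced payoffs are 9, 3, 5, 5, so R commits to A. Subgame-perfect outcome: (A, X) with payoffs (9, 9).

(A, X)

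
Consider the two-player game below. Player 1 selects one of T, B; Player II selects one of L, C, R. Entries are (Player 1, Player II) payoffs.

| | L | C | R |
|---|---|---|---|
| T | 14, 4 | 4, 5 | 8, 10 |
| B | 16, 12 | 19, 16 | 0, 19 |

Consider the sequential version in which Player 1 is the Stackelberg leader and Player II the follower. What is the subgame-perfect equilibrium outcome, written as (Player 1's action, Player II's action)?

Backward induction with Player 1 moving first.
- T → Player II plays R (best of 4, 5, 10); Player 1 gets 8.
- B → Player II plays R (best of 12, 16, 19); Player 1 gets 0.
Maximizing over 8, 0, Player 1 chooses T. Subgame-perfect outcome: (T, R) with payoffs (8, 10).

(T, R)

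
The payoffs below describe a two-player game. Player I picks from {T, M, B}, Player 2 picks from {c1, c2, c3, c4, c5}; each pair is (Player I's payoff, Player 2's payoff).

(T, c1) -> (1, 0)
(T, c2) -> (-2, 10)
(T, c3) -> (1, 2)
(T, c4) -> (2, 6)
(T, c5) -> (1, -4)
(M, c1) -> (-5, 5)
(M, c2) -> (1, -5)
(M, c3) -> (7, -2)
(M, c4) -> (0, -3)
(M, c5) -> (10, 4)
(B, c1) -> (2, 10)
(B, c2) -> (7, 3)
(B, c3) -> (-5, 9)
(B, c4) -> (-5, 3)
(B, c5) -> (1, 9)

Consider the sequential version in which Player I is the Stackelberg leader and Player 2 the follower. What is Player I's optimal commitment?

Work backward from Player 2's decision.
- T: BR = c2, leader payoff -2.
- M: BR = c1, leader payoff -5.
- B: BR = c1, leader payoff 2.
Among -2, -5, 2, the best is 2 at B. Subgame-perfect outcome: (B, c1) with payoffs (2, 10).

B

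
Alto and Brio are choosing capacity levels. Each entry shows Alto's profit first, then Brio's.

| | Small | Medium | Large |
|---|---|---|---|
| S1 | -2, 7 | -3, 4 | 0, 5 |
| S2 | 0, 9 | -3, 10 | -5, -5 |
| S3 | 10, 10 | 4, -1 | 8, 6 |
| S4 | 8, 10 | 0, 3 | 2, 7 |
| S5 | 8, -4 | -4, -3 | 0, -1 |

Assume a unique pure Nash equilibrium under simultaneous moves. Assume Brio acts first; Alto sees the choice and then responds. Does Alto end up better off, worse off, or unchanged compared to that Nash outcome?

Alto best-responds to each possible Brio move:
- Small → Alto plays S3 (best of -2, 0, 10, 8, 8); Brio gets 10.
- Medium → Alto plays S3 (best of -3, -3, 4, 0, -4); Brio gets -1.
- Large → Alto plays S3 (best of 0, -5, 8, 2, 0); Brio gets 6.
Maximizing over 10, -1, 6, Brio chooses Small. Subgame-perfect outcome: (S3, Small) with payoffs (10, 10).
Now find the simultaneous Nash equilibrium.
Alto's best replies: Small→S3; Medium→S3; Large→S3.
Brio's best replies: S1→Small; S2→Medium; S3→Small; S4→Small; S5→Large.
Only (S3, Small) has each player best-responding; Nash payoffs (10, 10).
Alto earns 10 sequentially versus 10 at the Nash outcome: unchanged.

unchanged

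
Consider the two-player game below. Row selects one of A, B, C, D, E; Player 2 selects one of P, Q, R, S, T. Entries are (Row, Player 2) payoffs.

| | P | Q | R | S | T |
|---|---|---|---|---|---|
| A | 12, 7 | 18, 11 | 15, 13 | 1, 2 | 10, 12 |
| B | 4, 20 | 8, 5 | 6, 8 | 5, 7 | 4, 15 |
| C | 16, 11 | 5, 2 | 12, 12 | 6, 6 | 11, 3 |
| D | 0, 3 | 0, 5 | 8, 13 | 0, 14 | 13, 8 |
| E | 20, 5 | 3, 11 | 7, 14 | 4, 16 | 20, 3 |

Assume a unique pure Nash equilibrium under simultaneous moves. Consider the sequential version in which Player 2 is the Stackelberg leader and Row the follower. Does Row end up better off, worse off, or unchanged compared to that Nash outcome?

unchanged

Row best-responds to each possible Player 2 move:
- P: BR = E, leader payoff 5.
- Q: BR = A, leader payoff 11.
- R: BR = A, leader payoff 13.
- S: BR = C, leader payoff 6.
- T: BR = E, leader payoff 3.
Among 5, 11, 13, 6, 3, the best is 13 at R. Subgame-perfect outcome: (A, R) with payoffs (15, 13).
Now find the simultaneous Nash equilibrium.
Row's best replies: P→E; Q→A; R→A; S→C; T→E.
Player 2's best replies: A→R; B→P; C→R; D→S; E→S.
The unique mutual best reply is (A, R), giving (15, 13).
Row earns 15 sequentially versus 15 at the Nash outcome: unchanged.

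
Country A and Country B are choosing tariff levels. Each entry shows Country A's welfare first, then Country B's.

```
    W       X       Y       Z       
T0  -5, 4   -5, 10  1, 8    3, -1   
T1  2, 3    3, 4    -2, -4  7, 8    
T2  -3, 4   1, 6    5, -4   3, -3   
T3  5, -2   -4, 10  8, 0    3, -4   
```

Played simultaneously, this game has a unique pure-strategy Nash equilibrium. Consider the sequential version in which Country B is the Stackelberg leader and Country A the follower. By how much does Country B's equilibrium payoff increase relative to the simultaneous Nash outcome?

0

Country A best-responds to each possible Country B move:
- W: Country A compares -5, 2, -3, 5 and picks T3; Country B would get -2.
- X: Country A compares -5, 3, 1, -4 and picks T1; Country B would get 4.
- Y: Country A compares 1, -2, 5, 8 and picks T3; Country B would get 0.
- Z: Country A compares 3, 7, 3, 3 and picks T1; Country B would get 8.
Maximizing over -2, 4, 0, 8, Country B chooses Z. Subgame-perfect outcome: (T1, Z) with payoffs (7, 8).
Now find the simultaneous Nash equilibrium.
Country A's best replies: W→T3; X→T1; Y→T3; Z→T1.
Country B's best replies: T0→X; T1→Z; T2→X; T3→X.
The unique mutual best reply is (T1, Z), giving (7, 8).
Country B's commitment gain: 8 − 8 = 0.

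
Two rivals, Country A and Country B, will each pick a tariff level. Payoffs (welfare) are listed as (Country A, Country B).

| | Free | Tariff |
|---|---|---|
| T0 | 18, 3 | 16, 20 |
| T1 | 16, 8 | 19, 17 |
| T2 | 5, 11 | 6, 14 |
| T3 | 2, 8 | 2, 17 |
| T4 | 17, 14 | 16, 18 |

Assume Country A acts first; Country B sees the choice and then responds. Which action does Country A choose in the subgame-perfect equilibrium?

Backward induction with Country A moving first.
- T0 → Country B plays Tariff (best of 3, 20); Country A gets 16.
- T1 → Country B plays Tariff (best of 8, 17); Country A gets 19.
- T2 → Country B plays Tariff (best of 11, 14); Country A gets 6.
- T3 → Country B plays Tariff (best of 8, 17); Country A gets 2.
- T4 → Country B plays Tariff (best of 14, 18); Country A gets 16.
Country A's induced payoffs are 16, 19, 6, 2, 16, so Country A commits to T1. Subgame-perfect outcome: (T1, Tariff) with payoffs (19, 17).

T1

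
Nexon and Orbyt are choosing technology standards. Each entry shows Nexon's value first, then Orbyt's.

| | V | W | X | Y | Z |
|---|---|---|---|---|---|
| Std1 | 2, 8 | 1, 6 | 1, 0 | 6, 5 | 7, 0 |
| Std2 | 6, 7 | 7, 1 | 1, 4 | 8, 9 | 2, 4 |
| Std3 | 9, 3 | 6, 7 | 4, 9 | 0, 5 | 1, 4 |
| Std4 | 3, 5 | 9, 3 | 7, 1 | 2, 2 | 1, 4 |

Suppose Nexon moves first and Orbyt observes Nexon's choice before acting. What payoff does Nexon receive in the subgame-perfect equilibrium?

Work backward from Orbyt's decision.
- Std1 → Orbyt plays V (best of 8, 6, 0, 5, 0); Nexon gets 2.
- Std2 → Orbyt plays Y (best of 7, 1, 4, 9, 4); Nexon gets 8.
- Std3 → Orbyt plays X (best of 3, 7, 9, 5, 4); Nexon gets 4.
- Std4 → Orbyt plays V (best of 5, 3, 1, 2, 4); Nexon gets 3.
Maximizing over 2, 8, 4, 3, Nexon chooses Std2. Subgame-perfect outcome: (Std2, Y) with payoffs (8, 9).

8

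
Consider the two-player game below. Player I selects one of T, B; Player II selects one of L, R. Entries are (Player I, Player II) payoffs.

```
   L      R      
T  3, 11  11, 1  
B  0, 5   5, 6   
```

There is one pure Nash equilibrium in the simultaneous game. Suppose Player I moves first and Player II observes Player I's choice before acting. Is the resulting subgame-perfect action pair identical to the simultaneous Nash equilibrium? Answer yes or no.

no

Solve by backward induction (Player I leads).
- T → Player II plays L (best of 11, 1); Player I gets 3.
- B → Player II plays R (best of 5, 6); Player I gets 5.
Player I's induced payoffs are 3, 5, so Player I commits to B. Subgame-perfect outcome: (B, R) with payoffs (5, 6).
Now find the simultaneous Nash equilibrium.
Player I's best replies: L→T; R→T.
Player II's best replies: T→L; B→R.
The unique mutual best reply is (T, L), giving (3, 11).
Sequential outcome (B, R) differs from the Nash profile (T, L).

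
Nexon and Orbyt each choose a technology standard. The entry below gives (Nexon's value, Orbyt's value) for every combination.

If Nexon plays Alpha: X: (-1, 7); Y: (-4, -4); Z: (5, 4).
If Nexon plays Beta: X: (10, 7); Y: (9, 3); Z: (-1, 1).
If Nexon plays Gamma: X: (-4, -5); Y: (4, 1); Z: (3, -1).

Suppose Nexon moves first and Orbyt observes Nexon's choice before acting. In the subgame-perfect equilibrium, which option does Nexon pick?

Beta

Orbyt best-responds to each possible Nexon move:
- Alpha → Orbyt plays X (best of 7, -4, 4); Nexon gets -1.
- Beta → Orbyt plays X (best of 7, 3, 1); Nexon gets 10.
- Gamma → Orbyt plays Y (best of -5, 1, -1); Nexon gets 4.
Nexon's induced payoffs are -1, 10, 4, so Nexon commits to Beta. Subgame-perfect outcome: (Beta, X) with payoffs (10, 7).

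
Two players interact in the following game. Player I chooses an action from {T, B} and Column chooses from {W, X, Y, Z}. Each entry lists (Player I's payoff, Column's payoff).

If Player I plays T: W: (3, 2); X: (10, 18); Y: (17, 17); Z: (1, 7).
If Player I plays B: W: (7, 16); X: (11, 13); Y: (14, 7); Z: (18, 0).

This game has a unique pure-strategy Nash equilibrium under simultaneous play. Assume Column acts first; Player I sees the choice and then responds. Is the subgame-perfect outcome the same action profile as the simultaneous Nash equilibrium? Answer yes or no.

Player I best-responds to each possible Column move:
- W → Player I plays B (best of 3, 7); Column gets 16.
- X → Player I plays B (best of 10, 11); Column gets 13.
- Y → Player I plays T (best of 17, 14); Column gets 17.
- Z → Player I plays B (best of 1, 18); Column gets 0.
Maximizing over 16, 13, 17, 0, Column chooses Y. Subgame-perfect outcome: (T, Y) with payoffs (17, 17).
Now find the simultaneous Nash equilibrium.
Player I's best replies: W→B; X→B; Y→T; Z→B.
Column's best replies: T→X; B→W.
Only (B, W) has each player best-responding; Nash payoffs (7, 16).
Sequential outcome (T, Y) differs from the Nash profile (B, W).

no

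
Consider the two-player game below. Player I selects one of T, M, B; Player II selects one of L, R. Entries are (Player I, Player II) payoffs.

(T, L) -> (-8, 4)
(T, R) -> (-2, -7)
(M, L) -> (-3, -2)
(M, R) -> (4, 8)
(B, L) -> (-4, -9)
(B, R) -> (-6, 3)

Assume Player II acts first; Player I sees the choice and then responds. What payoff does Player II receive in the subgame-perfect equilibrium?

8

Work backward from Player I's decision.
- L: BR = M, leader payoff -2.
- R: BR = M, leader payoff 8.
Maximizing over -2, 8, Player II chooses R. Subgame-perfect outcome: (M, R) with payoffs (4, 8).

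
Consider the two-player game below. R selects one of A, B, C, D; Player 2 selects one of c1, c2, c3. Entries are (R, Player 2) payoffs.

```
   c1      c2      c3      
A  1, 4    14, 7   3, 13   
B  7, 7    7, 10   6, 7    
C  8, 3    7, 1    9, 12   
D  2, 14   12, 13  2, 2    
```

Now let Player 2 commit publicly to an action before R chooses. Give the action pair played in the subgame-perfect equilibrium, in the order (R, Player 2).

R best-responds to each possible Player 2 move:
- c1: BR = C, leader payoff 3.
- c2: BR = A, leader payoff 7.
- c3: BR = C, leader payoff 12.
Player 2's induced payoffs are 3, 7, 12, so Player 2 commits to c3. Subgame-perfect outcome: (C, c3) with payoffs (9, 12).

(C, c3)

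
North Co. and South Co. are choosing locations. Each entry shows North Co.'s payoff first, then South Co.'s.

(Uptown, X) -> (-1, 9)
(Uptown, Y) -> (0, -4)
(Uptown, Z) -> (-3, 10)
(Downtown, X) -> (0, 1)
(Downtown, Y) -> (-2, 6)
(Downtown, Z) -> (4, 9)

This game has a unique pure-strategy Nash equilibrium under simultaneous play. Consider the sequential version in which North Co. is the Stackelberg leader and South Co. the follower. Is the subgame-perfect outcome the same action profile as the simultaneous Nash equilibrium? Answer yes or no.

yes

South Co. best-responds to each possible North Co. move:
- Uptown → South Co. plays Z (best of 9, -4, 10); North Co. gets -3.
- Downtown → South Co. plays Z (best of 1, 6, 9); North Co. gets 4.
Maximizing over -3, 4, North Co. chooses Downtown. Subgame-perfect outcome: (Downtown, Z) with payoffs (4, 9).
Now find the simultaneous Nash equilibrium.
North Co.'s best replies: X→Downtown; Y→Uptown; Z→Downtown.
South Co.'s best replies: Uptown→Z; Downtown→Z.
The unique mutual best reply is (Downtown, Z), giving (4, 9).
Sequential outcome (Downtown, Z) coincides with the Nash profile (Downtown, Z).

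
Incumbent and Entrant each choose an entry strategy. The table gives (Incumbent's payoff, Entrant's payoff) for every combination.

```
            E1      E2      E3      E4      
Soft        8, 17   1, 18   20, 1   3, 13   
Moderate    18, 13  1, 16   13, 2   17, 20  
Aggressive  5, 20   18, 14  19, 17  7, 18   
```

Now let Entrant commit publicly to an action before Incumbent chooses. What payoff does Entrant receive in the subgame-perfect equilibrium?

20

Work backward from Incumbent's decision.
- E1: BR = Moderate, leader payoff 13.
- E2: BR = Aggressive, leader payoff 14.
- E3: BR = Soft, leader payoff 1.
- E4: BR = Moderate, leader payoff 20.
Maximizing over 13, 14, 1, 20, Entrant chooses E4. Subgame-perfect outcome: (Moderate, E4) with payoffs (17, 20).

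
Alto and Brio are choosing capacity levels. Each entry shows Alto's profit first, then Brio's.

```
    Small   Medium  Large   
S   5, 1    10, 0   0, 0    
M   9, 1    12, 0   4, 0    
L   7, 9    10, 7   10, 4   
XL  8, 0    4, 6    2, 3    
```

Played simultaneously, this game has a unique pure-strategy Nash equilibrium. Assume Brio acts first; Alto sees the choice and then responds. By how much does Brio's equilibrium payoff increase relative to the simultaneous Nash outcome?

3

Alto best-responds to each possible Brio move:
- Small: Alto compares 5, 9, 7, 8 and picks M; Brio would get 1.
- Medium: Alto compares 10, 12, 10, 4 and picks M; Brio would get 0.
- Large: Alto compares 0, 4, 10, 2 and picks L; Brio would get 4.
Among 1, 0, 4, the best is 4 at Large. Subgame-perfect outcome: (L, Large) with payoffs (10, 4).
Under simultaneous play:
Alto's best replies: Small→M; Medium→M; Large→L.
Brio's best replies: S→Small; M→Small; L→Small; XL→Medium.
Only (M, Small) has each player best-responding; Nash payoffs (9, 1).
Brio's commitment gain: 4 − 1 = 3.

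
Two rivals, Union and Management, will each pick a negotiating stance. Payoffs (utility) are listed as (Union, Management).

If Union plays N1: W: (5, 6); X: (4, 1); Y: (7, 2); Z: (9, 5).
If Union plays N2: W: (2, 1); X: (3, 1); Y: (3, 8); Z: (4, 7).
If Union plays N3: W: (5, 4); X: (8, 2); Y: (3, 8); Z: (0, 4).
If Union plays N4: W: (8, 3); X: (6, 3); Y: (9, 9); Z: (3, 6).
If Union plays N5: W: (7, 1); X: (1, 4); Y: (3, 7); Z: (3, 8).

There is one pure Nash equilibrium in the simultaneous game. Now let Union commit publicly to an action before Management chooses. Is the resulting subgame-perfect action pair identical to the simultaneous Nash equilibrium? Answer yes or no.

Solve by backward induction (Union leads).
- N1: BR = W, leader payoff 5.
- N2: BR = Y, leader payoff 3.
- N3: BR = Y, leader payoff 3.
- N4: BR = Y, leader payoff 9.
- N5: BR = Z, leader payoff 3.
Maximizing over 5, 3, 3, 9, 3, Union chooses N4. Subgame-perfect outcome: (N4, Y) with payoffs (9, 9).
Now find the simultaneous Nash equilibrium.
Union's best replies: W→N4; X→N3; Y→N4; Z→N1.
Management's best replies: N1→W; N2→Y; N3→Y; N4→Y; N5→Z.
Only (N4, Y) has each player best-responding; Nash payoffs (9, 9).
Sequential outcome (N4, Y) coincides with the Nash profile (N4, Y).

yes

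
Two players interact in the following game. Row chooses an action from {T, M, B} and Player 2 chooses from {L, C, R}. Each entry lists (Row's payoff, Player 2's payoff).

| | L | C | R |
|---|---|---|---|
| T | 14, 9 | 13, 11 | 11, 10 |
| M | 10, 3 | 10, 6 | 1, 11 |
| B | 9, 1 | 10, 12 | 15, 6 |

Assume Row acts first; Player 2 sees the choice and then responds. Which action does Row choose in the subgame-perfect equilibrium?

Backward induction with Row moving first.
- T: Player 2 compares 9, 11, 10 and picks C; Row would get 13.
- M: Player 2 compares 3, 6, 11 and picks R; Row would get 1.
- B: Player 2 compares 1, 12, 6 and picks C; Row would get 10.
Row's induced payoffs are 13, 1, 10, so Row commits to T. Subgame-perfect outcome: (T, C) with payoffs (13, 11).

T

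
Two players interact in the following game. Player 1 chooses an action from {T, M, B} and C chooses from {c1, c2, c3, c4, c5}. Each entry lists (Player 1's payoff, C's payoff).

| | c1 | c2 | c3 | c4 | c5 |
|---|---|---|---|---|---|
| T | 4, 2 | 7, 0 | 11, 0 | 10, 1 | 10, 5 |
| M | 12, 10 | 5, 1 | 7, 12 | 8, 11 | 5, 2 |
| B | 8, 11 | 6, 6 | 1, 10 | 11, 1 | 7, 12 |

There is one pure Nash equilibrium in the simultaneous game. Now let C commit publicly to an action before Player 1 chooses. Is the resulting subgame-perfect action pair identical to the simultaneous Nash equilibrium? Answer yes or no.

no

Backward induction with C moving first.
- c1 → Player 1 plays M (best of 4, 12, 8); C gets 10.
- c2 → Player 1 plays T (best of 7, 5, 6); C gets 0.
- c3 → Player 1 plays T (best of 11, 7, 1); C gets 0.
- c4 → Player 1 plays B (best of 10, 8, 11); C gets 1.
- c5 → Player 1 plays T (best of 10, 5, 7); C gets 5.
C's induced payoffs are 10, 0, 0, 1, 5, so C commits to c1. Subgame-perfect outcome: (M, c1) with payoffs (12, 10).
Now find the simultaneous Nash equilibrium.
Player 1's best replies: c1→M; c2→T; c3→T; c4→B; c5→T.
C's best replies: T→c5; M→c3; B→c5.
The unique mutual best reply is (T, c5), giving (10, 5).
Sequential outcome (M, c1) differs from the Nash profile (T, c5).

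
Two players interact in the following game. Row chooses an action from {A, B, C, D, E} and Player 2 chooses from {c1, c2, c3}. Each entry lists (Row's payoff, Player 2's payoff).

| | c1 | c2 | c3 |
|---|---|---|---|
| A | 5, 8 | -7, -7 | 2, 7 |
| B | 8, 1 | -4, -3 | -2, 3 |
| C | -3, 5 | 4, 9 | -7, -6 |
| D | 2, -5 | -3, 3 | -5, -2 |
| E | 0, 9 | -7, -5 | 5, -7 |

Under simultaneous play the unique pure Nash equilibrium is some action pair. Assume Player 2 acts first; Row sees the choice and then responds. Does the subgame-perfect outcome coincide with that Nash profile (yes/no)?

yes

Backward induction with Player 2 moving first.
- c1: Row compares 5, 8, -3, 2, 0 and picks B; Player 2 would get 1.
- c2: Row compares -7, -4, 4, -3, -7 and picks C; Player 2 would get 9.
- c3: Row compares 2, -2, -7, -5, 5 and picks E; Player 2 would get -7.
Player 2's induced payoffs are 1, 9, -7, so Player 2 commits to c2. Subgame-perfect outcome: (C, c2) with payoffs (4, 9).
Under simultaneous play:
Row's best replies: c1→B; c2→C; c3→E.
Player 2's best replies: A→c1; B→c3; C→c2; D→c2; E→c1.
Only (C, c2) has each player best-responding; Nash payoffs (4, 9).
Sequential outcome (C, c2) coincides with the Nash profile (C, c2).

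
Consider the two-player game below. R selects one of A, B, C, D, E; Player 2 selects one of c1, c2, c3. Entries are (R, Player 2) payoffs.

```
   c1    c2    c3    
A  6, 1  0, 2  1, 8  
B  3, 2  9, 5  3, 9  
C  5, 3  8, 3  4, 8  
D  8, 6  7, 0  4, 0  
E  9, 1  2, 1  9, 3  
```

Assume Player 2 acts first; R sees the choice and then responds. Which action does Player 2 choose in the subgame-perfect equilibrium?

Solve by backward induction (Player 2 leads).
- c1: BR = E, leader payoff 1.
- c2: BR = B, leader payoff 5.
- c3: BR = E, leader payoff 3.
Maximizing over 1, 5, 3, Player 2 chooses c2. Subgame-perfect outcome: (B, c2) with payoffs (9, 5).

c2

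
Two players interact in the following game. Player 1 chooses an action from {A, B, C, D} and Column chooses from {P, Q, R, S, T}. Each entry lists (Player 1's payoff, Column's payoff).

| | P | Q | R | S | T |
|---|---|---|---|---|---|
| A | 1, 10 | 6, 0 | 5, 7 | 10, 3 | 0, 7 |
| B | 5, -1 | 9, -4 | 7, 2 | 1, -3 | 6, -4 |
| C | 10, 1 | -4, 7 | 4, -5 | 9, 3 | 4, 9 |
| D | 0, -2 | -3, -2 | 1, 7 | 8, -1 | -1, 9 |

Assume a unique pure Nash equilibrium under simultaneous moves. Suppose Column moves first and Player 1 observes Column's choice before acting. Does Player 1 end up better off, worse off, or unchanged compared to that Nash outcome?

Work backward from Player 1's decision.
- P → Player 1 plays C (best of 1, 5, 10, 0); Column gets 1.
- Q → Player 1 plays B (best of 6, 9, -4, -3); Column gets -4.
- R → Player 1 plays B (best of 5, 7, 4, 1); Column gets 2.
- S → Player 1 plays A (best of 10, 1, 9, 8); Column gets 3.
- T → Player 1 plays B (best of 0, 6, 4, -1); Column gets -4.
Column's induced payoffs are 1, -4, 2, 3, -4, so Column commits to S. Subgame-perfect outcome: (A, S) with payoffs (10, 3).
For the simultaneous game, intersect best replies.
Player 1's best replies: P→C; Q→B; R→B; S→A; T→B.
Column's best replies: A→P; B→R; C→T; D→T.
Only (B, R) has each player best-responding; Nash payoffs (7, 2).
Player 1 earns 10 sequentially versus 7 at the Nash outcome: better off.

better off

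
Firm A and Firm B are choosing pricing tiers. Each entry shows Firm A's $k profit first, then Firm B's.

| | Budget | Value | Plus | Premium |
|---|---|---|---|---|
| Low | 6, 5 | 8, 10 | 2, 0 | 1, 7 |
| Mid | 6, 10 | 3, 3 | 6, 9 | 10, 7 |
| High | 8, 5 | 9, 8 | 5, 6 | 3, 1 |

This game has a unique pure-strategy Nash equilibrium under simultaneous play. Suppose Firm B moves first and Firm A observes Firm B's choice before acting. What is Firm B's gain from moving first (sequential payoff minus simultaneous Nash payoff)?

Backward induction with Firm B moving first.
- Budget: BR = High, leader payoff 5.
- Value: BR = High, leader payoff 8.
- Plus: BR = Mid, leader payoff 9.
- Premium: BR = Mid, leader payoff 7.
Firm B's induced payoffs are 5, 8, 9, 7, so Firm B commits to Plus. Subgame-perfect outcome: (Mid, Plus) with payoffs (6, 9).
Under simultaneous play:
Firm A's best replies: Budget→High; Value→High; Plus→Mid; Premium→Mid.
Firm B's best replies: Low→Value; Mid→Budget; High→Value.
The unique mutual best reply is (High, Value), giving (9, 8).
Firm B's commitment gain: 9 − 8 = 1.

1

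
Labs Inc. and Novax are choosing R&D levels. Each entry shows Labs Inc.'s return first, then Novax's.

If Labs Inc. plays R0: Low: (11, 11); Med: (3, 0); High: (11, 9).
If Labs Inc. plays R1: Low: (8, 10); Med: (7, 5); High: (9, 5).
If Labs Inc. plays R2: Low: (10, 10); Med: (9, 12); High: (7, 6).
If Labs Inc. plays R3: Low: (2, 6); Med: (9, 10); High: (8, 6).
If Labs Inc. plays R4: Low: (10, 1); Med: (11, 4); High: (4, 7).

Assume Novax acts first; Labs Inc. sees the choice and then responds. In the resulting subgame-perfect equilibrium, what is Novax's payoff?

11

Labs Inc. best-responds to each possible Novax move:
- Low: BR = R0, leader payoff 11.
- Med: BR = R4, leader payoff 4.
- High: BR = R0, leader payoff 9.
Among 11, 4, 9, the best is 11 at Low. Subgame-perfect outcome: (R0, Low) with payoffs (11, 11).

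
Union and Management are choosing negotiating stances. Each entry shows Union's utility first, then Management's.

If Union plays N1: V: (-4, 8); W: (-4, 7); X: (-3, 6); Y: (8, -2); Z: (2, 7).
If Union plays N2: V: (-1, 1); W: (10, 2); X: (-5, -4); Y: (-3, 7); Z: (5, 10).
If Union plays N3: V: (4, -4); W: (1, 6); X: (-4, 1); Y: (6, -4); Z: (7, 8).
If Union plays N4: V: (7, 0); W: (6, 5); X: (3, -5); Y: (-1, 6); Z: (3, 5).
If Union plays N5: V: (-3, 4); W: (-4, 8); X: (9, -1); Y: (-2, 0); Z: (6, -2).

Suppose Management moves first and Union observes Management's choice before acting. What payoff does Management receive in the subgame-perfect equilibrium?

8

Solve by backward induction (Management leads).
- V: Union compares -4, -1, 4, 7, -3 and picks N4; Management would get 0.
- W: Union compares -4, 10, 1, 6, -4 and picks N2; Management would get 2.
- X: Union compares -3, -5, -4, 3, 9 and picks N5; Management would get -1.
- Y: Union compares 8, -3, 6, -1, -2 and picks N1; Management would get -2.
- Z: Union compares 2, 5, 7, 3, 6 and picks N3; Management would get 8.
Among 0, 2, -1, -2, 8, the best is 8 at Z. Subgame-perfect outcome: (N3, Z) with payoffs (7, 8).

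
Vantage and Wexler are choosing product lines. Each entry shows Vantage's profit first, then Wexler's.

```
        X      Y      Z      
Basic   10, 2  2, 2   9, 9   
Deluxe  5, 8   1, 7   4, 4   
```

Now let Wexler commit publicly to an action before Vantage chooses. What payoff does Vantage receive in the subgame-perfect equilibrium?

9

Solve by backward induction (Wexler leads).
- X → Vantage plays Basic (best of 10, 5); Wexler gets 2.
- Y → Vantage plays Basic (best of 2, 1); Wexler gets 2.
- Z → Vantage plays Basic (best of 9, 4); Wexler gets 9.
Among 2, 2, 9, the best is 9 at Z. Subgame-perfect outcome: (Basic, Z) with payoffs (9, 9).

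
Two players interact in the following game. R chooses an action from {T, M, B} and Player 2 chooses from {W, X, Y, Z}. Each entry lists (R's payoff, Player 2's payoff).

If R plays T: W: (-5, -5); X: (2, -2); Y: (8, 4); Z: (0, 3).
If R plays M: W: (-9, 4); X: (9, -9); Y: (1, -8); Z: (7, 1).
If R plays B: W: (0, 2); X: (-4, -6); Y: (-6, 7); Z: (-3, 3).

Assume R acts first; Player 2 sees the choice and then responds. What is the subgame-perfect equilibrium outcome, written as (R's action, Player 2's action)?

(T, Y)

Player 2 best-responds to each possible R move:
- T → Player 2 plays Y (best of -5, -2, 4, 3); R gets 8.
- M → Player 2 plays W (best of 4, -9, -8, 1); R gets -9.
- B → Player 2 plays Y (best of 2, -6, 7, 3); R gets -6.
Among 8, -9, -6, the best is 8 at T. Subgame-perfect outcome: (T, Y) with payoffs (8, 4).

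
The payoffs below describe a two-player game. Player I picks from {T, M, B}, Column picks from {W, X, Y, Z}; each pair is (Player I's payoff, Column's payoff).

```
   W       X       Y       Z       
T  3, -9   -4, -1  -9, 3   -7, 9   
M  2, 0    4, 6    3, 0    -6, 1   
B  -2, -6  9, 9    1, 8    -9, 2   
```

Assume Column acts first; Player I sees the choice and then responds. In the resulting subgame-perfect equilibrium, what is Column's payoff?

9

Solve by backward induction (Column leads).
- W: Player I compares 3, 2, -2 and picks T; Column would get -9.
- X: Player I compares -4, 4, 9 and picks B; Column would get 9.
- Y: Player I compares -9, 3, 1 and picks M; Column would get 0.
- Z: Player I compares -7, -6, -9 and picks M; Column would get 1.
Column's induced payoffs are -9, 9, 0, 1, so Column commits to X. Subgame-perfect outcome: (B, X) with payoffs (9, 9).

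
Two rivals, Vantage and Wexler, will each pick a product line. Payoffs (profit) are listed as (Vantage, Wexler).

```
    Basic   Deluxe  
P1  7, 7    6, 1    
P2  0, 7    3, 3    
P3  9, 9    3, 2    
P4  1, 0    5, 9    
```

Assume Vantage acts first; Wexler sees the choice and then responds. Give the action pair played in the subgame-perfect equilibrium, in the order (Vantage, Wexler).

(P3, Basic)

Solve by backward induction (Vantage leads).
- P1: Wexler compares 7, 1 and picks Basic; Vantage would get 7.
- P2: Wexler compares 7, 3 and picks Basic; Vantage would get 0.
- P3: Wexler compares 9, 2 and picks Basic; Vantage would get 9.
- P4: Wexler compares 0, 9 and picks Deluxe; Vantage would get 5.
Vantage's induced payoffs are 7, 0, 9, 5, so Vantage commits to P3. Subgame-perfect outcome: (P3, Basic) with payoffs (9, 9).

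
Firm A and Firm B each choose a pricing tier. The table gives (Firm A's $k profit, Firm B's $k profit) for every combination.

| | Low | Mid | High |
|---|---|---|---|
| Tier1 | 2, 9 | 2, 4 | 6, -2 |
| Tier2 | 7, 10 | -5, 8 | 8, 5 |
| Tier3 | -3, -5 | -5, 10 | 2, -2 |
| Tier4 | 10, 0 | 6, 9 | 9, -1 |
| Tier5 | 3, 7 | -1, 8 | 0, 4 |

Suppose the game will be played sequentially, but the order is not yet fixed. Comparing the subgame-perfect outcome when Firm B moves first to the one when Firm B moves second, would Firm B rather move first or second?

If Firm A leads: Firm B's best replies are Tier1→Low, Tier2→Low, Tier3→Mid, Tier4→Mid, Tier5→Mid; Firm A's induced payoffs 2, 7, -5, 6, -1; outcome (Tier2, Low), payoffs (7, 10).
If Firm B leads: Firm A's best replies are Low→Tier4, Mid→Tier4, High→Tier4; Firm B's induced payoffs 0, 9, -1; outcome (Tier4, Mid), payoffs (6, 9).
Firm B gets 9 moving first and 10 moving second, so Firm B prefers to move second.

second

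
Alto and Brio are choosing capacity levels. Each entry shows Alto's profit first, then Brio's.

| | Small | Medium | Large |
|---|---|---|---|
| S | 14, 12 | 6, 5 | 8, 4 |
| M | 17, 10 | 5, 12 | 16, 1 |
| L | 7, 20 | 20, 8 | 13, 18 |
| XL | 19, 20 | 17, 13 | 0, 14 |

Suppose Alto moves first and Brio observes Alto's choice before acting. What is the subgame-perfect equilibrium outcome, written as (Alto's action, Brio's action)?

Brio best-responds to each possible Alto move:
- S → Brio plays Small (best of 12, 5, 4); Alto gets 14.
- M → Brio plays Medium (best of 10, 12, 1); Alto gets 5.
- L → Brio plays Small (best of 20, 8, 18); Alto gets 7.
- XL → Brio plays Small (best of 20, 13, 14); Alto gets 19.
Alto's induced payoffs are 14, 5, 7, 19, so Alto commits to XL. Subgame-perfect outcome: (XL, Small) with payoffs (19, 20).

(XL, Small)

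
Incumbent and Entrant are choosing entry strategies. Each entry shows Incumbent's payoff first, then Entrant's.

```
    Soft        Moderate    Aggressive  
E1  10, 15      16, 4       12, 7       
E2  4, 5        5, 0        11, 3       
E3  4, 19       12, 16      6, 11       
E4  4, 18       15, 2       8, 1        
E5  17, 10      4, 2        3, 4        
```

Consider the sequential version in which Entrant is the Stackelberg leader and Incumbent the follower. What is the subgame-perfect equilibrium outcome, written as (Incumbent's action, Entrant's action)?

Backward induction with Entrant moving first.
- Soft → Incumbent plays E5 (best of 10, 4, 4, 4, 17); Entrant gets 10.
- Moderate → Incumbent plays E1 (best of 16, 5, 12, 15, 4); Entrant gets 4.
- Aggressive → Incumbent plays E1 (best of 12, 11, 6, 8, 3); Entrant gets 7.
Entrant's induced payoffs are 10, 4, 7, so Entrant commits to Soft. Subgame-perfect outcome: (E5, Soft) with payoffs (17, 10).

(E5, Soft)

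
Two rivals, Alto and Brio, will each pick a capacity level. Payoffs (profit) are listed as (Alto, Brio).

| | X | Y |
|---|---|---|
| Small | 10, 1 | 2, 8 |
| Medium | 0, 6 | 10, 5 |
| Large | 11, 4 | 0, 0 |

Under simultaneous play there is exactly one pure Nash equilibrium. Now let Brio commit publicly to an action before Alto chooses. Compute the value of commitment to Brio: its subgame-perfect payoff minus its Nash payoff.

1

Alto best-responds to each possible Brio move:
- X → Alto plays Large (best of 10, 0, 11); Brio gets 4.
- Y → Alto plays Medium (best of 2, 10, 0); Brio gets 5.
Among 4, 5, the best is 5 at Y. Subgame-perfect outcome: (Medium, Y) with payoffs (10, 5).
Under simultaneous play:
Alto's best replies: X→Large; Y→Medium.
Brio's best replies: Small→Y; Medium→X; Large→X.
Only (Large, X) has each player best-responding; Nash payoffs (11, 4).
Brio's commitment gain: 5 − 4 = 1.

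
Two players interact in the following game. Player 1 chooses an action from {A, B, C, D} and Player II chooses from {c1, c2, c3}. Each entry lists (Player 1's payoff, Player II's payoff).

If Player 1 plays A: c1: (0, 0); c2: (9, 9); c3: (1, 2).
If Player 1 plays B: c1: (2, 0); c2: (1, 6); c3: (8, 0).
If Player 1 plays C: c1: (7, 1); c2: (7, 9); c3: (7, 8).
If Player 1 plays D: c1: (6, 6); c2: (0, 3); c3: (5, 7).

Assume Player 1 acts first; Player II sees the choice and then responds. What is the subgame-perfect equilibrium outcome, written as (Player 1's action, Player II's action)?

Backward induction with Player 1 moving first.
- A → Player II plays c2 (best of 0, 9, 2); Player 1 gets 9.
- B → Player II plays c2 (best of 0, 6, 0); Player 1 gets 1.
- C → Player II plays c2 (best of 1, 9, 8); Player 1 gets 7.
- D → Player II plays c3 (best of 6, 3, 7); Player 1 gets 5.
Maximizing over 9, 1, 7, 5, Player 1 chooses A. Subgame-perfect outcome: (A, c2) with payoffs (9, 9).

(A, c2)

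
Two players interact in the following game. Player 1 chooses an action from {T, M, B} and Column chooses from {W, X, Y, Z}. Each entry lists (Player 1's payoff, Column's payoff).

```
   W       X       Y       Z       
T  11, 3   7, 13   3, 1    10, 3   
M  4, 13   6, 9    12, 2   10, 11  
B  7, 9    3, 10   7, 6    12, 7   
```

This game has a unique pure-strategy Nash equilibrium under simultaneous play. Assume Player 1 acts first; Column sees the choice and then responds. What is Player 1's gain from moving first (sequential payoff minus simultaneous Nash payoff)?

0

Solve by backward induction (Player 1 leads).
- T → Column plays X (best of 3, 13, 1, 3); Player 1 gets 7.
- M → Column plays W (best of 13, 9, 2, 11); Player 1 gets 4.
- B → Column plays X (best of 9, 10, 6, 7); Player 1 gets 3.
Among 7, 4, 3, the best is 7 at T. Subgame-perfect outcome: (T, X) with payoffs (7, 13).
Under simultaneous play:
Player 1's best replies: W→T; X→T; Y→M; Z→B.
Column's best replies: T→X; M→W; B→X.
The unique mutual best reply is (T, X), giving (7, 13).
Player 1's commitment gain: 7 − 7 = 0.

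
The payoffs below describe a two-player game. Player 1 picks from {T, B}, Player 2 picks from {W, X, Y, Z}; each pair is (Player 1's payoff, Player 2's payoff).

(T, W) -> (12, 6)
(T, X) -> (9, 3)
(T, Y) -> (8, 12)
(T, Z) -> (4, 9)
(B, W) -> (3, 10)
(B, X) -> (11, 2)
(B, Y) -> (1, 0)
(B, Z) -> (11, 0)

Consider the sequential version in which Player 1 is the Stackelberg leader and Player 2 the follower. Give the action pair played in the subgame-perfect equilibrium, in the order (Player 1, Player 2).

(T, Y)

Work backward from Player 2's decision.
- T: BR = Y, leader payoff 8.
- B: BR = W, leader payoff 3.
Among 8, 3, the best is 8 at T. Subgame-perfect outcome: (T, Y) with payoffs (8, 12).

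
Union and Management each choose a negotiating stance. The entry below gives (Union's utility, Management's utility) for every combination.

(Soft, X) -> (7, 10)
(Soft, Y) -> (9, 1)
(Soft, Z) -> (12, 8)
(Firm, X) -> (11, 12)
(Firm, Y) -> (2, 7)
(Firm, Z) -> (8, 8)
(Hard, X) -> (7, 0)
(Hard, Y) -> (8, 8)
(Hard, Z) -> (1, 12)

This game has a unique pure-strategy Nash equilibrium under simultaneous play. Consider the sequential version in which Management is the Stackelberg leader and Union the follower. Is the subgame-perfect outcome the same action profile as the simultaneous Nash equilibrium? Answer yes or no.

yes

Union best-responds to each possible Management move:
- X: BR = Firm, leader payoff 12.
- Y: BR = Soft, leader payoff 1.
- Z: BR = Soft, leader payoff 8.
Maximizing over 12, 1, 8, Management chooses X. Subgame-perfect outcome: (Firm, X) with payoffs (11, 12).
Under simultaneous play:
Union's best replies: X→Firm; Y→Soft; Z→Soft.
Management's best replies: Soft→X; Firm→X; Hard→Z.
The unique mutual best reply is (Firm, X), giving (11, 12).
Sequential outcome (Firm, X) coincides with the Nash profile (Firm, X).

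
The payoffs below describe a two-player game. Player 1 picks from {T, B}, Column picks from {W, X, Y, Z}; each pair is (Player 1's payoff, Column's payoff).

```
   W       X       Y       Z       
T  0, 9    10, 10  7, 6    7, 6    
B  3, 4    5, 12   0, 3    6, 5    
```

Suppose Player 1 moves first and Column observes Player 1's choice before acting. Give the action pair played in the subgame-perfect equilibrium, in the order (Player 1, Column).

Work backward from Column's decision.
- T: Column compares 9, 10, 6, 6 and picks X; Player 1 would get 10.
- B: Column compares 4, 12, 3, 5 and picks X; Player 1 would get 5.
Among 10, 5, the best is 10 at T. Subgame-perfect outcome: (T, X) with payoffs (10, 10).

(T, X)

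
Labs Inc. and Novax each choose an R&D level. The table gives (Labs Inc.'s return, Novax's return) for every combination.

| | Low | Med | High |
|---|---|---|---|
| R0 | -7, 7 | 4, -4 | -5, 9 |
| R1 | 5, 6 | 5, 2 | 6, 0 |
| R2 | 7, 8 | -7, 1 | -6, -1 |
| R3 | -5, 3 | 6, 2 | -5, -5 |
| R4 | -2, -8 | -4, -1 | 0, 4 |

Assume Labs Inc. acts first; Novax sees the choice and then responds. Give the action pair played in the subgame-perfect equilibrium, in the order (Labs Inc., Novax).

(R2, Low)

Backward induction with Labs Inc. moving first.
- R0: BR = High, leader payoff -5.
- R1: BR = Low, leader payoff 5.
- R2: BR = Low, leader payoff 7.
- R3: BR = Low, leader payoff -5.
- R4: BR = High, leader payoff 0.
Maximizing over -5, 5, 7, -5, 0, Labs Inc. chooses R2. Subgame-perfect outcome: (R2, Low) with payoffs (7, 8).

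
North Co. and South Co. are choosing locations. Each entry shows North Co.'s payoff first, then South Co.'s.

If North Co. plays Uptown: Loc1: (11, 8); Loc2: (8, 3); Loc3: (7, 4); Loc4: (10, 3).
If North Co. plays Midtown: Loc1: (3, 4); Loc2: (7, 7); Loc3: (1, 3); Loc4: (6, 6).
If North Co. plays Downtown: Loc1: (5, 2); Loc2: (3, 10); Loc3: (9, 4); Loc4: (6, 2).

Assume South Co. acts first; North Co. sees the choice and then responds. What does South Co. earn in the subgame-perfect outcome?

North Co. best-responds to each possible South Co. move:
- Loc1: BR = Uptown, leader payoff 8.
- Loc2: BR = Uptown, leader payoff 3.
- Loc3: BR = Downtown, leader payoff 4.
- Loc4: BR = Uptown, leader payoff 3.
Maximizing over 8, 3, 4, 3, South Co. chooses Loc1. Subgame-perfect outcome: (Uptown, Loc1) with payoffs (11, 8).

8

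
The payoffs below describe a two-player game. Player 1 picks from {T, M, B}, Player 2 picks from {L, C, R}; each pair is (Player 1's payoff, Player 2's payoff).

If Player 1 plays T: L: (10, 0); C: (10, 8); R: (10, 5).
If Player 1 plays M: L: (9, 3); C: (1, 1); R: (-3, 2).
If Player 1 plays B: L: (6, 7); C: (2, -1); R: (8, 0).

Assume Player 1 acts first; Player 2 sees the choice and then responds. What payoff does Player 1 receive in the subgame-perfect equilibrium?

Backward induction with Player 1 moving first.
- T → Player 2 plays C (best of 0, 8, 5); Player 1 gets 10.
- M → Player 2 plays L (best of 3, 1, 2); Player 1 gets 9.
- B → Player 2 plays L (best of 7, -1, 0); Player 1 gets 6.
Player 1's induced payoffs are 10, 9, 6, so Player 1 commits to T. Subgame-perfect outcome: (T, C) with payoffs (10, 8).

10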